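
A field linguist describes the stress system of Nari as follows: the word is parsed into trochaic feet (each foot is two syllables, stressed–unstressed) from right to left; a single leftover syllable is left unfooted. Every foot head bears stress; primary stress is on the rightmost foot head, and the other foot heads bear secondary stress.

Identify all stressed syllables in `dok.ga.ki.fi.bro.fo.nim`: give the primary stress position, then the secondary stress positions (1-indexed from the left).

primary 6, secondary 2, 4

Parse right to left into trochaic (ˈσσ) feet: dok (ˈga.ki) (ˈfi.bro) (ˈfo.nim). Syllable 1 is left unfooted.
Foot heads (stressed positions): 2, 4, 6.
End Rule Rightmost: primary stress on the rightmost head = syllable 6.
Secondary stress on 2, 4: dok.ˌga.ki.ˌfi.bro.ˈfo.nim.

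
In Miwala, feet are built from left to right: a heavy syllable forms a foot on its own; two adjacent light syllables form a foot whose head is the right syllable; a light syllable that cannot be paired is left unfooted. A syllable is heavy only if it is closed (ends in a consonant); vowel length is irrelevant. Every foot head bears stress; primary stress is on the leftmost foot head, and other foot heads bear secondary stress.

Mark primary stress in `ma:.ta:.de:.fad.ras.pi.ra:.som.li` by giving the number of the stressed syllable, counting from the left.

2

Weights: 1 ma: L, 2 ta: L, 3 de: L, 4 fad H, 5 ras H, 6 pi L, 7 ra: L, 8 som H, 9 li L.
Parse left to right (heavy = foot alone; LL = one foot; stranded L unfooted): (ma:.ˈta:) de: (ˈfad) (ˈras) (pi.ˈra:) (ˈsom) li.
Foot heads: 2, 4, 5, 7, 8.
Primary stress on the leftmost head = syllable 2.
Primary stress: syllable 2 → ma:.ˈta:.de:.fad.ras.pi.ra:.som.li.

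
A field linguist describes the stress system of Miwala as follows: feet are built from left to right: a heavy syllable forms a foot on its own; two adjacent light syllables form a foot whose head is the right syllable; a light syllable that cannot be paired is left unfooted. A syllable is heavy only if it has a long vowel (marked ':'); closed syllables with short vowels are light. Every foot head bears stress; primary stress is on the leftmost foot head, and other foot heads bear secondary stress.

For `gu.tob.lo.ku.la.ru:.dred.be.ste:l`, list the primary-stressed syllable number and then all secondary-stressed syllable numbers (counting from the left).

primary 2, secondary 4, 6, 8, 9

Weights: 1 gu L, 2 tob L, 3 lo L, 4 ku L, 5 la L, 6 ru: H, 7 dred L, 8 be L, 9 ste:l H.
Parse left to right (heavy = foot alone; LL = one foot; stranded L unfooted): (gu.ˈtob) (lo.ˈku) la (ˈru:) (dred.ˈbe) (ˈste:l).
Foot heads: 2, 4, 6, 8, 9.
Primary stress on the leftmost head = syllable 2.
Secondary stress on 4, 6, 8, 9: gu.ˈtob.lo.ˌku.la.ˌru:.dred.ˌbe.ˌste:l.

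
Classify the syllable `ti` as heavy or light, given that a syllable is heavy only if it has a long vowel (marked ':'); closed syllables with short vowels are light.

light

`ti`: short vowel, open (no coda). Short vowel → light.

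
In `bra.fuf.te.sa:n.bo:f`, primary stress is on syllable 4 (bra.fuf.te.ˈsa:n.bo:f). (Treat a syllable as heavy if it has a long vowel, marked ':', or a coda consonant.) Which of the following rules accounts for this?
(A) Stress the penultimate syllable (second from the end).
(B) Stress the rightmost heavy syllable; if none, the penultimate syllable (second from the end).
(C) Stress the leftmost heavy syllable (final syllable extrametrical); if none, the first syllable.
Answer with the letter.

A

Rule A → syllable 4 ✓.
Rule B → syllable 5 (observed: 4).
Rule C → syllable 2 (observed: 4).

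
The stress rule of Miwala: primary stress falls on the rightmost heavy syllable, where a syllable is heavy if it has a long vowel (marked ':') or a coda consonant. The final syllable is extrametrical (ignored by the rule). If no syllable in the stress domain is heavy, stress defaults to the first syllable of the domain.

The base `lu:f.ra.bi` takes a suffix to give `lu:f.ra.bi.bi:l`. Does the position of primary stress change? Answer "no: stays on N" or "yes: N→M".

Base `lu:f.ra.bi` (3 syllables):
  The final syllable (3, bi) is extrametrical; the stress domain is syllables 1–2.
  Weights: 1 lu:f H, 2 ra L.
  Heavy syllables in the domain: 1. The rightmost is syllable 1 (lu:f).
  → primary stress on syllable 1.
Suffixed `lu:f.ra.bi.bi:l` (4 syllables):
  The final syllable (4, bi:l) is extrametrical; the stress domain is syllables 1–3.
  Weights: 1 lu:f H, 2 ra L, 3 bi L.
  Heavy syllables in the domain: 1. The rightmost is syllable 1 (lu:f).
  → primary stress on syllable 1.

no: stays on 1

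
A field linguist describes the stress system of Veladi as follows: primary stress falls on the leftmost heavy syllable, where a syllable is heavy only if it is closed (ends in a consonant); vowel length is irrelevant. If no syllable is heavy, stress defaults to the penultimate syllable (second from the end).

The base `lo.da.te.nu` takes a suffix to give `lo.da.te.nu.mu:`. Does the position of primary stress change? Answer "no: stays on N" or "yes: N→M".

Base `lo.da.te.nu` (4 syllables):
  Weights: 1 lo L, 2 da L, 3 te L, 4 nu L.
  No heavy syllable in the domain; default to the penultimate syllable (second from the end) = syllable 3.
  → primary stress on syllable 3.
Suffixed `lo.da.te.nu.mu:` (5 syllables):
  Weights: 1 lo L, 2 da L, 3 te L, 4 nu L, 5 mu: L.
  No heavy syllable in the domain; default to the penultimate syllable (second from the end) = syllable 4.
  → primary stress on syllable 4.

yes: 3→4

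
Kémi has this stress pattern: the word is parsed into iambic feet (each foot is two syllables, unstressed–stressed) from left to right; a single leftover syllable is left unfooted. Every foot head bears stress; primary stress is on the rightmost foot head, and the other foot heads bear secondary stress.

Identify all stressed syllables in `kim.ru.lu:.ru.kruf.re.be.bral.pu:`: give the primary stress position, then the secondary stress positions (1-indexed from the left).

primary 8, secondary 2, 4, 6

Parse left to right into iambic (σˈσ) feet: (kim.ˈru) (lu:.ˈru) (kruf.ˈre) (be.ˈbral) pu:. Syllable 9 is left unfooted.
Foot heads (stressed positions): 2, 4, 6, 8.
End Rule Rightmost: primary stress on the rightmost head = syllable 8.
Secondary stress on 2, 4, 6: kim.ˌru.lu:.ˌru.kruf.ˌre.be.ˈbral.pu:.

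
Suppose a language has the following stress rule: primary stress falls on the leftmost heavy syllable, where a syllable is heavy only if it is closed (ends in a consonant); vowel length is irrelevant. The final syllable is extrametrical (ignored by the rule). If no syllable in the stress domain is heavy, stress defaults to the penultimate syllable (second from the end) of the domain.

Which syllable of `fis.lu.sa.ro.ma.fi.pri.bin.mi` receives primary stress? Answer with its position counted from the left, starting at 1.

The final syllable (9, mi) is extrametrical; the stress domain is syllables 1–8.
Weights: 1 fis H, 2 lu L, 3 sa L, 4 ro L, 5 ma L, 6 fi L, 7 pri L, 8 bin H.
Heavy syllables in the domain: 1, 8. The leftmost is syllable 1 (fis).
Primary stress: syllable 1 → ˈfis.lu.sa.ro.ma.fi.pri.bin.mi.

1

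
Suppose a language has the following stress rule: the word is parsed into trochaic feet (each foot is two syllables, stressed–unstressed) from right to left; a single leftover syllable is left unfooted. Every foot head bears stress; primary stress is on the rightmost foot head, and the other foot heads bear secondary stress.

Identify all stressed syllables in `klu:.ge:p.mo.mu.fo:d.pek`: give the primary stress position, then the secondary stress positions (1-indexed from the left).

primary 5, secondary 1, 3

Parse right to left into trochaic (ˈσσ) feet: (ˈklu:.ge:p) (ˈmo.mu) (ˈfo:d.pek).
Foot heads (stressed positions): 1, 3, 5.
End Rule Rightmost: primary stress on the rightmost head = syllable 5.
Secondary stress on 1, 3: ˌklu:.ge:p.ˌmo.mu.ˈfo:d.pek.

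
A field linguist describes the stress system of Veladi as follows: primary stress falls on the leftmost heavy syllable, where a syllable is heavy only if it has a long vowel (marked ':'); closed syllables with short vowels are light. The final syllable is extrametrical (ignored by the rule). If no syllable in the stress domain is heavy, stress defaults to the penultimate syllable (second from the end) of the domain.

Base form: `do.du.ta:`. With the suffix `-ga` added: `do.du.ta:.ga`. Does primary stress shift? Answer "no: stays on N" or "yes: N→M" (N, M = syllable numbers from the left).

yes: 1→3

Base `do.du.ta:` (3 syllables):
  The final syllable (3, ta:) is extrametrical; the stress domain is syllables 1–2.
  Weights: 1 do L, 2 du L.
  No heavy syllable in the domain; default to the penultimate syllable (second from the end) of the domain = syllable 1.
  → primary stress on syllable 1.
Suffixed `do.du.ta:.ga` (4 syllables):
  The final syllable (4, ga) is extrametrical; the stress domain is syllables 1–3.
  Weights: 1 do L, 2 du L, 3 ta: H.
  Heavy syllables in the domain: 3. The leftmost is syllable 3 (ta:).
  → primary stress on syllable 3.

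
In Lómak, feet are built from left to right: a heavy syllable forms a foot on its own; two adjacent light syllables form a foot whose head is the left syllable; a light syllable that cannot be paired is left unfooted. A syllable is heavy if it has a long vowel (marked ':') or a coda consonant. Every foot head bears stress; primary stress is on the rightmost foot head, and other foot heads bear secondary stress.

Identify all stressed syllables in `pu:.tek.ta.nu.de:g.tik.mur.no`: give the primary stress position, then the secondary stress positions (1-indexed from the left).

Weights: 1 pu: H, 2 tek H, 3 ta L, 4 nu L, 5 de:g H, 6 tik H, 7 mur H, 8 no L.
Parse left to right (heavy = foot alone; LL = one foot; stranded L unfooted): (ˈpu:) (ˈtek) (ˈta.nu) (ˈde:g) (ˈtik) (ˈmur) no.
Foot heads: 1, 2, 3, 5, 6, 7.
Primary stress on the rightmost head = syllable 7.
Secondary stress on 1, 2, 3, 5, 6: ˌpu:.ˌtek.ˌta.nu.ˌde:g.ˌtik.ˈmur.no.

primary 7, secondary 1, 2, 3, 5, 6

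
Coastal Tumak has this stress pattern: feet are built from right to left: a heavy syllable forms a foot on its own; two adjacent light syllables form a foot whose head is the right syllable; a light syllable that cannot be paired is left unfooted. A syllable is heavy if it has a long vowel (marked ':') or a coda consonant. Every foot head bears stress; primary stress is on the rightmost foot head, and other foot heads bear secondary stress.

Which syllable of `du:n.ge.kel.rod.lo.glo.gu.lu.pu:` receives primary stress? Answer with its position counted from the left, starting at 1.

Weights: 1 du:n H, 2 ge L, 3 kel H, 4 rod H, 5 lo L, 6 glo L, 7 gu L, 8 lu L, 9 pu: H.
Parse right to left (heavy = foot alone; LL = one foot; stranded L unfooted): (ˈdu:n) ge (ˈkel) (ˈrod) (lo.ˈglo) (gu.ˈlu) (ˈpu:).
Foot heads: 1, 3, 4, 6, 8, 9.
Primary stress on the rightmost head = syllable 9.
Primary stress: syllable 9 → du:n.ge.kel.rod.lo.glo.gu.lu.ˈpu:.

9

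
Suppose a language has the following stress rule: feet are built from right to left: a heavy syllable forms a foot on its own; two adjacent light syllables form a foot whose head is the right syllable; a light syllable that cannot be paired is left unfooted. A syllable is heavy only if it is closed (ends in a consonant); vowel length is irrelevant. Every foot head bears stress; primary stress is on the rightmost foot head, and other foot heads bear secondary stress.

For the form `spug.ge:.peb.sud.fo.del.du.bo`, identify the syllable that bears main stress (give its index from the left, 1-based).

Weights: 1 spug H, 2 ge: L, 3 peb H, 4 sud H, 5 fo L, 6 del H, 7 du L, 8 bo L.
Parse right to left (heavy = foot alone; LL = one foot; stranded L unfooted): (ˈspug) ge: (ˈpeb) (ˈsud) fo (ˈdel) (du.ˈbo).
Foot heads: 1, 3, 4, 6, 8.
Primary stress on the rightmost head = syllable 8.
Primary stress: syllable 8 → spug.ge:.peb.sud.fo.del.du.ˈbo.

8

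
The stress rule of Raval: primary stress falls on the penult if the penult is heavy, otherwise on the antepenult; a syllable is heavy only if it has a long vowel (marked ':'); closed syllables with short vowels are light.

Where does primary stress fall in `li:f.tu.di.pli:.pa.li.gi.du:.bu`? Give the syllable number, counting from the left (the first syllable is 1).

Weights: 7 gi L, 8 du: H, 9 bu L.
The penult (syllable 8, du:) is heavy, so it takes stress.
Primary stress: syllable 8 → li:f.tu.di.pli:.pa.li.gi.ˈdu:.bu.

8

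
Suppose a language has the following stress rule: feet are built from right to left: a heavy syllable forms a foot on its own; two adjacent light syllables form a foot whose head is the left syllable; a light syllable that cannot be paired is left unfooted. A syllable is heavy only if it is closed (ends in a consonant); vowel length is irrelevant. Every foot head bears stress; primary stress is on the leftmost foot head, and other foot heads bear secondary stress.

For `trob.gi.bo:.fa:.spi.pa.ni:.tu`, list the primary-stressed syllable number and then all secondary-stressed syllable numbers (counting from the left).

Weights: 1 trob H, 2 gi L, 3 bo: L, 4 fa: L, 5 spi L, 6 pa L, 7 ni: L, 8 tu L.
Parse right to left (heavy = foot alone; LL = one foot; stranded L unfooted): (ˈtrob) gi (ˈbo:.fa:) (ˈspi.pa) (ˈni:.tu).
Foot heads: 1, 3, 5, 7.
Primary stress on the leftmost head = syllable 1.
Secondary stress on 3, 5, 7: ˈtrob.gi.ˌbo:.fa:.ˌspi.pa.ˌni:.tu.

primary 1, secondary 3, 5, 7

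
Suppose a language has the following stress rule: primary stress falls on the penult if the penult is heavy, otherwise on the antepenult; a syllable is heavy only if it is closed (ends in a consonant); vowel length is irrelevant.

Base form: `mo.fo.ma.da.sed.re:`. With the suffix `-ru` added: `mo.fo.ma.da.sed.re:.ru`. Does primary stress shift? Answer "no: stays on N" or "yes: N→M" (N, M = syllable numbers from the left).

Base `mo.fo.ma.da.sed.re:` (6 syllables):
  Weights: 4 da L, 5 sed H, 6 re: L.
  The penult (syllable 5, sed) is heavy, so it takes stress.
  → primary stress on syllable 5.
Suffixed `mo.fo.ma.da.sed.re:.ru` (7 syllables):
  Weights: 5 sed H, 6 re: L, 7 ru L.
  The penult (syllable 6, re:) is light, so stress falls on the antepenult (syllable 5, sed).
  → primary stress on syllable 5.

no: stays on 5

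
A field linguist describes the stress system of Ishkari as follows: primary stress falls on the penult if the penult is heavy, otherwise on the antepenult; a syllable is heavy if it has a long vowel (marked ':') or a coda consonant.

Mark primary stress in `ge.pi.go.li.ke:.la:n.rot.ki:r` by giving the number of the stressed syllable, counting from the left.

7

Weights: 6 la:n H, 7 rot H, 8 ki:r H.
The penult (syllable 7, rot) is heavy, so it takes stress.
Primary stress: syllable 7 → ge.pi.go.li.ke:.la:n.ˈrot.ki:r.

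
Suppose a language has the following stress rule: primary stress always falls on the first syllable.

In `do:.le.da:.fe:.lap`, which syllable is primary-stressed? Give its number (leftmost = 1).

The word has 5 syllables; the first syllable is syllable 1 (do:).
Primary stress: syllable 1 → ˈdo:.le.da:.fe:.lap.

1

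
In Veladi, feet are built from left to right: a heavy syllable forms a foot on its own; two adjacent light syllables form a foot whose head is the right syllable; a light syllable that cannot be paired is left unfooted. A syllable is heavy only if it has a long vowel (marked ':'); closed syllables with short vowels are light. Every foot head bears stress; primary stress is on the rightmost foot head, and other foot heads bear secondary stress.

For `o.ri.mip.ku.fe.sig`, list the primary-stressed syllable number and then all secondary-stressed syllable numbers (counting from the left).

primary 6, secondary 2, 4

Weights: 1 o L, 2 ri L, 3 mip L, 4 ku L, 5 fe L, 6 sig L.
Parse left to right (heavy = foot alone; LL = one foot; stranded L unfooted): (o.ˈri) (mip.ˈku) (fe.ˈsig).
Foot heads: 2, 4, 6.
Primary stress on the rightmost head = syllable 6.
Secondary stress on 2, 4: o.ˌri.mip.ˌku.fe.ˈsig.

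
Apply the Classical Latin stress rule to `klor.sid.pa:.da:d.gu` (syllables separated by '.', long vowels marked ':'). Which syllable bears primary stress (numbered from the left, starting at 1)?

4

Classical Latin: stress the penult if heavy (long vowel or closed), else the antepenult.
Weights: 3 pa: H, 4 da:d H, 5 gu L.
The penult (syllable 4, da:d) is heavy, so it takes stress.
Stress on syllable 4: klor.sid.pa:.ˈda:d.gu.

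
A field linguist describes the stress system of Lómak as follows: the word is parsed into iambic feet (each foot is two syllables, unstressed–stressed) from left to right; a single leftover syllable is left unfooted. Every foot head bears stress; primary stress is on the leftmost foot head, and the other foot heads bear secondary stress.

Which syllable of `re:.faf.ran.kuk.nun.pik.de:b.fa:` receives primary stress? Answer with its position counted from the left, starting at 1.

Parse left to right into iambic (σˈσ) feet: (re:.ˈfaf) (ran.ˈkuk) (nun.ˈpik) (de:b.ˈfa:).
Foot heads (stressed positions): 2, 4, 6, 8.
End Rule Leftmost: primary stress on the leftmost head = syllable 2.
Primary stress: syllable 2 → re:.ˈfaf.ran.kuk.nun.pik.de:b.fa:.

2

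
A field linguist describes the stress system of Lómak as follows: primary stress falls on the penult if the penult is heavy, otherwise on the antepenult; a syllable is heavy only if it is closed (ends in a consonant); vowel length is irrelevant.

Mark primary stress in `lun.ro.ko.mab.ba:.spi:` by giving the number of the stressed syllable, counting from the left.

Weights: 4 mab H, 5 ba: L, 6 spi: L.
The penult (syllable 5, ba:) is light, so stress falls on the antepenult (syllable 4, mab).
Primary stress: syllable 4 → lun.ro.ko.ˈmab.ba:.spi:.

4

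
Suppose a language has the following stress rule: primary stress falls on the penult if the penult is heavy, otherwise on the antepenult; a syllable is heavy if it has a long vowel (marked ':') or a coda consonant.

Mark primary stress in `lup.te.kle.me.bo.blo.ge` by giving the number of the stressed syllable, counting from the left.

5

Weights: 5 bo L, 6 blo L, 7 ge L.
The penult (syllable 6, blo) is light, so stress falls on the antepenult (syllable 5, bo).
Primary stress: syllable 5 → lup.te.kle.me.ˈbo.blo.ge.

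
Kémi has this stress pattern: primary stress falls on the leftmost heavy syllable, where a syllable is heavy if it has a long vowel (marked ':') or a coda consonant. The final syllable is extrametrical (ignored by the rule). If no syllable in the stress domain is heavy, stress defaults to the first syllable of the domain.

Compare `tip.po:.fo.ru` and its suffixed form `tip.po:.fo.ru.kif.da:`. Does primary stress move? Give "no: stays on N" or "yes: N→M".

no: stays on 1

Base `tip.po:.fo.ru` (4 syllables):
  The final syllable (4, ru) is extrametrical; the stress domain is syllables 1–3.
  Weights: 1 tip H, 2 po: H, 3 fo L.
  Heavy syllables in the domain: 1, 2. The leftmost is syllable 1 (tip).
  → primary stress on syllable 1.
Suffixed `tip.po:.fo.ru.kif.da:` (6 syllables):
  The final syllable (6, da:) is extrametrical; the stress domain is syllables 1–5.
  Weights: 1 tip H, 2 po: H, 3 fo L, 4 ru L, 5 kif H.
  Heavy syllables in the domain: 1, 2, 5. The leftmost is syllable 1 (tip).
  → primary stress on syllable 1.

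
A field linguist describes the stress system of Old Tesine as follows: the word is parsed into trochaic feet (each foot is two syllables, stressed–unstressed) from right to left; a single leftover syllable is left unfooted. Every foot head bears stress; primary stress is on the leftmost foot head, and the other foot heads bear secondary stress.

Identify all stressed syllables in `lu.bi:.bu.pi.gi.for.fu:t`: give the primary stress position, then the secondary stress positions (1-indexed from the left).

Parse right to left into trochaic (ˈσσ) feet: lu (ˈbi:.bu) (ˈpi.gi) (ˈfor.fu:t). Syllable 1 is left unfooted.
Foot heads (stressed positions): 2, 4, 6.
End Rule Leftmost: primary stress on the leftmost head = syllable 2.
Secondary stress on 4, 6: lu.ˈbi:.bu.ˌpi.gi.ˌfor.fu:t.

primary 2, secondary 4, 6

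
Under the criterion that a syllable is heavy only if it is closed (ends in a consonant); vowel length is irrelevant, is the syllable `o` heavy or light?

light

`o`: short vowel, open (no coda). Open (no coda) → light.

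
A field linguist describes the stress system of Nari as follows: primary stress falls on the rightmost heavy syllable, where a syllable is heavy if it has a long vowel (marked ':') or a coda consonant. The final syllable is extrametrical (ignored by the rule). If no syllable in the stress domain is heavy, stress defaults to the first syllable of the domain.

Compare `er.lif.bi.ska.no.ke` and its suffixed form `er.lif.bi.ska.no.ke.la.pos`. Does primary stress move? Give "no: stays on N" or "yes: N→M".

no: stays on 2

Base `er.lif.bi.ska.no.ke` (6 syllables):
  The final syllable (6, ke) is extrametrical; the stress domain is syllables 1–5.
  Weights: 1 er H, 2 lif H, 3 bi L, 4 ska L, 5 no L.
  Heavy syllables in the domain: 1, 2. The rightmost is syllable 2 (lif).
  → primary stress on syllable 2.
Suffixed `er.lif.bi.ska.no.ke.la.pos` (8 syllables):
  The final syllable (8, pos) is extrametrical; the stress domain is syllables 1–7.
  Weights: 1 er H, 2 lif H, 3 bi L, 4 ska L, 5 no L, 6 ke L, 7 la L.
  Heavy syllables in the domain: 1, 2. The rightmost is syllable 2 (lif).
  → primary stress on syllable 2.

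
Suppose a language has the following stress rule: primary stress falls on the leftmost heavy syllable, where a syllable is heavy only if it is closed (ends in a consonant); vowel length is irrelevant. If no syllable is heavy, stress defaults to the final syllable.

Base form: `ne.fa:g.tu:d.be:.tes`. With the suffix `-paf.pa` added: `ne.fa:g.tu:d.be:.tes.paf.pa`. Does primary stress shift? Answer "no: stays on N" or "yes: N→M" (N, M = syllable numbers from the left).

no: stays on 2

Base `ne.fa:g.tu:d.be:.tes` (5 syllables):
  Weights: 1 ne L, 2 fa:g H, 3 tu:d H, 4 be: L, 5 tes H.
  Heavy syllables in the domain: 2, 3, 5. The leftmost is syllable 2 (fa:g).
  → primary stress on syllable 2.
Suffixed `ne.fa:g.tu:d.be:.tes.paf.pa` (7 syllables):
  Weights: 1 ne L, 2 fa:g H, 3 tu:d H, 4 be: L, 5 tes H, 6 paf H, 7 pa L.
  Heavy syllables in the domain: 2, 3, 5, 6. The leftmost is syllable 2 (fa:g).
  → primary stress on syllable 2.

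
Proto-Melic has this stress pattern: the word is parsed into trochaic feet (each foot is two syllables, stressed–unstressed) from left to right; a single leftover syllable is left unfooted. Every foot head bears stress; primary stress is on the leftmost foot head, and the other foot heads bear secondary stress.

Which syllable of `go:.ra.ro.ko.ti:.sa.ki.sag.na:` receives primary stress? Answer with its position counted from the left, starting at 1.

1

Parse left to right into trochaic (ˈσσ) feet: (ˈgo:.ra) (ˈro.ko) (ˈti:.sa) (ˈki.sag) na:. Syllable 9 is left unfooted.
Foot heads (stressed positions): 1, 3, 5, 7.
End Rule Leftmost: primary stress on the leftmost head = syllable 1.
Primary stress: syllable 1 → ˈgo:.ra.ro.ko.ti:.sa.ki.sag.na:.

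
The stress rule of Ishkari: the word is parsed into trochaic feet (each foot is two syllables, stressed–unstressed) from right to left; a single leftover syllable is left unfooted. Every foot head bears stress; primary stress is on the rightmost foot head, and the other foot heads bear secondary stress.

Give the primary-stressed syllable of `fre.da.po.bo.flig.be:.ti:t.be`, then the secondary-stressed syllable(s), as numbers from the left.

primary 7, secondary 1, 3, 5

Parse right to left into trochaic (ˈσσ) feet: (ˈfre.da) (ˈpo.bo) (ˈflig.be:) (ˈti:t.be).
Foot heads (stressed positions): 1, 3, 5, 7.
End Rule Rightmost: primary stress on the rightmost head = syllable 7.
Secondary stress on 1, 3, 5: ˌfre.da.ˌpo.bo.ˌflig.be:.ˈti:t.be.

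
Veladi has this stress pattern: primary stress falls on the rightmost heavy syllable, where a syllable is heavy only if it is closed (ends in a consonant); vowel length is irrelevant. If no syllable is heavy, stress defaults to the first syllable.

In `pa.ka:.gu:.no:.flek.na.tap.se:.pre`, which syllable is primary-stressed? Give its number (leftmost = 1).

Weights: 1 pa L, 2 ka: L, 3 gu: L, 4 no: L, 5 flek H, 6 na L, 7 tap H, 8 se: L, 9 pre L.
Heavy syllables in the domain: 5, 7. The rightmost is syllable 7 (tap).
Primary stress: syllable 7 → pa.ka:.gu:.no:.flek.na.ˈtap.se:.pre.

7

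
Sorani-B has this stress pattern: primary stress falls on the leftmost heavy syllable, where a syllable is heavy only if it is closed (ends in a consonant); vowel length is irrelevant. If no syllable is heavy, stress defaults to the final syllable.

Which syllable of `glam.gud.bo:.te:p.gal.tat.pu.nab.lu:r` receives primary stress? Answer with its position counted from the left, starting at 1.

1

Weights: 1 glam H, 2 gud H, 3 bo: L, 4 te:p H, 5 gal H, 6 tat H, 7 pu L, 8 nab H, 9 lu:r H.
Heavy syllables in the domain: 1, 2, 4, 5, 6, 8, 9. The leftmost is syllable 1 (glam).
Primary stress: syllable 1 → ˈglam.gud.bo:.te:p.gal.tat.pu.nab.lu:r.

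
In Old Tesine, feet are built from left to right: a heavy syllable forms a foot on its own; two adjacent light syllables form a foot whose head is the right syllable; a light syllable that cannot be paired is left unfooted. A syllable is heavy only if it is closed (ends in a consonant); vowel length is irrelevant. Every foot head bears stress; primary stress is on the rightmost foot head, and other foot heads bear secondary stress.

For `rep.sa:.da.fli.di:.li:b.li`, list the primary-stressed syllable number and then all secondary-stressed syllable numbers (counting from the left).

primary 6, secondary 1, 3, 5

Weights: 1 rep H, 2 sa: L, 3 da L, 4 fli L, 5 di: L, 6 li:b H, 7 li L.
Parse left to right (heavy = foot alone; LL = one foot; stranded L unfooted): (ˈrep) (sa:.ˈda) (fli.ˈdi:) (ˈli:b) li.
Foot heads: 1, 3, 5, 6.
Primary stress on the rightmost head = syllable 6.
Secondary stress on 1, 3, 5: ˌrep.sa:.ˌda.fli.ˌdi:.ˈli:b.li.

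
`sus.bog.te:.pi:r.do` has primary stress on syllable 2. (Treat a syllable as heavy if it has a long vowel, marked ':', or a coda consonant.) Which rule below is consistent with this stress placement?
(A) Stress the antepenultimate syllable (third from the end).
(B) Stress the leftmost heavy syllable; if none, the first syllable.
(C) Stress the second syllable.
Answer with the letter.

Rule A → syllable 3 (observed: 2).
Rule B → syllable 1 (observed: 2).
Rule C → syllable 2 ✓.

C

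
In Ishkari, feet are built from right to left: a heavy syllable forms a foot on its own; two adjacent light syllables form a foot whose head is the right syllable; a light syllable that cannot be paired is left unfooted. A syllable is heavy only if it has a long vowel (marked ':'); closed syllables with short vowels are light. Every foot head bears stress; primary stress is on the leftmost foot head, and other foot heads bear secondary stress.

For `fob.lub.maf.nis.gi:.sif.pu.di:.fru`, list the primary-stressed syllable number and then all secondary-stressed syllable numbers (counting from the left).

primary 2, secondary 4, 5, 7, 8

Weights: 1 fob L, 2 lub L, 3 maf L, 4 nis L, 5 gi: H, 6 sif L, 7 pu L, 8 di: H, 9 fru L.
Parse right to left (heavy = foot alone; LL = one foot; stranded L unfooted): (fob.ˈlub) (maf.ˈnis) (ˈgi:) (sif.ˈpu) (ˈdi:) fru.
Foot heads: 2, 4, 5, 7, 8.
Primary stress on the leftmost head = syllable 2.
Secondary stress on 4, 5, 7, 8: fob.ˈlub.maf.ˌnis.ˌgi:.sif.ˌpu.ˌdi:.fru.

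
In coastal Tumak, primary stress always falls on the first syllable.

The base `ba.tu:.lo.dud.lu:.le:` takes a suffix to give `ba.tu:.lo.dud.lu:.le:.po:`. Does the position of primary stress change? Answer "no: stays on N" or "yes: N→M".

no: stays on 1

Base `ba.tu:.lo.dud.lu:.le:` (6 syllables):
  The word has 6 syllables; the first syllable is syllable 1 (ba).
  → primary stress on syllable 1.
Suffixed `ba.tu:.lo.dud.lu:.le:.po:` (7 syllables):
  The word has 7 syllables; the first syllable is syllable 1 (ba).
  → primary stress on syllable 1.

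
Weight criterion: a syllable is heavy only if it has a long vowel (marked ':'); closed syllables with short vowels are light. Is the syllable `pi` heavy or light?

light

`pi`: short vowel, open (no coda). Short vowel → light.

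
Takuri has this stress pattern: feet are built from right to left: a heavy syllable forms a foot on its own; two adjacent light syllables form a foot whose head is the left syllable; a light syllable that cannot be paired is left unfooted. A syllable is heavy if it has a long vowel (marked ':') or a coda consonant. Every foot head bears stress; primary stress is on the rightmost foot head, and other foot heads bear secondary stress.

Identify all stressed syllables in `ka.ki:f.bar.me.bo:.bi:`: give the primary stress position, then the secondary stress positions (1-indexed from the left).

primary 6, secondary 2, 3, 5

Weights: 1 ka L, 2 ki:f H, 3 bar H, 4 me L, 5 bo: H, 6 bi: H.
Parse right to left (heavy = foot alone; LL = one foot; stranded L unfooted): ka (ˈki:f) (ˈbar) me (ˈbo:) (ˈbi:).
Foot heads: 2, 3, 5, 6.
Primary stress on the rightmost head = syllable 6.
Secondary stress on 2, 3, 5: ka.ˌki:f.ˌbar.me.ˌbo:.ˈbi:.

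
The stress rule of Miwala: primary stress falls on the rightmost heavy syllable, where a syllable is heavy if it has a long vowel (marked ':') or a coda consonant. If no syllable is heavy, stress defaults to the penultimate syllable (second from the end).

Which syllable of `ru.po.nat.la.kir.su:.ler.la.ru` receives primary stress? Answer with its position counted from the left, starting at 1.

Weights: 1 ru L, 2 po L, 3 nat H, 4 la L, 5 kir H, 6 su: H, 7 ler H, 8 la L, 9 ru L.
Heavy syllables in the domain: 3, 5, 6, 7. The rightmost is syllable 7 (ler).
Primary stress: syllable 7 → ru.po.nat.la.kir.su:.ˈler.la.ru.

7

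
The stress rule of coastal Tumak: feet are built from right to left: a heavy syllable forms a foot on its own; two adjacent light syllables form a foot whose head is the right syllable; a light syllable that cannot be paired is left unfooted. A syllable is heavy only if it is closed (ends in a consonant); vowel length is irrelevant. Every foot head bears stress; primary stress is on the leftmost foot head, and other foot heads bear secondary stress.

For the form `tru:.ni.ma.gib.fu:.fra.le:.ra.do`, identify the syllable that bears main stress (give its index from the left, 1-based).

Weights: 1 tru: L, 2 ni L, 3 ma L, 4 gib H, 5 fu: L, 6 fra L, 7 le: L, 8 ra L, 9 do L.
Parse right to left (heavy = foot alone; LL = one foot; stranded L unfooted): tru: (ni.ˈma) (ˈgib) fu: (fra.ˈle:) (ra.ˈdo).
Foot heads: 3, 4, 7, 9.
Primary stress on the leftmost head = syllable 3.
Primary stress: syllable 3 → tru:.ni.ˈma.gib.fu:.fra.le:.ra.do.

3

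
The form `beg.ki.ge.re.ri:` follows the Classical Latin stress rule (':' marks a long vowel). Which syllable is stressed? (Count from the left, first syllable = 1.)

3

Classical Latin: stress the penult if heavy (long vowel or closed), else the antepenult.
Weights: 3 ge L, 4 re L, 5 ri: H.
The penult (syllable 4, re) is light, so stress falls on the antepenult (syllable 3, ge).
Stress on syllable 3: beg.ki.ˈge.re.ri:.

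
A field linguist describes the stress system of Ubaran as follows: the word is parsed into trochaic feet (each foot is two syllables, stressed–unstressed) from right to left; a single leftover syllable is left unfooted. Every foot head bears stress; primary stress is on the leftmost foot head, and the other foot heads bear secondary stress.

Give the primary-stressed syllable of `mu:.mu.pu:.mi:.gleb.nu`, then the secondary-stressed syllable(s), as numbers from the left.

primary 1, secondary 3, 5

Parse right to left into trochaic (ˈσσ) feet: (ˈmu:.mu) (ˈpu:.mi:) (ˈgleb.nu).
Foot heads (stressed positions): 1, 3, 5.
End Rule Leftmost: primary stress on the leftmost head = syllable 1.
Secondary stress on 3, 5: ˈmu:.mu.ˌpu:.mi:.ˌgleb.nu.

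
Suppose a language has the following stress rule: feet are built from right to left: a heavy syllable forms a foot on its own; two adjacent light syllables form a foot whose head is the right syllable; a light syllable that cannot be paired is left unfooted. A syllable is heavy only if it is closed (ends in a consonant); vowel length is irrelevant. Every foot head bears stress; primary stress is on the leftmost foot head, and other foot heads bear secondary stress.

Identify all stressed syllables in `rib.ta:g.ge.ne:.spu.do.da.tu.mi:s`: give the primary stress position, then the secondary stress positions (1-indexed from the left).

Weights: 1 rib H, 2 ta:g H, 3 ge L, 4 ne: L, 5 spu L, 6 do L, 7 da L, 8 tu L, 9 mi:s H.
Parse right to left (heavy = foot alone; LL = one foot; stranded L unfooted): (ˈrib) (ˈta:g) (ge.ˈne:) (spu.ˈdo) (da.ˈtu) (ˈmi:s).
Foot heads: 1, 2, 4, 6, 8, 9.
Primary stress on the leftmost head = syllable 1.
Secondary stress on 2, 4, 6, 8, 9: ˈrib.ˌta:g.ge.ˌne:.spu.ˌdo.da.ˌtu.ˌmi:s.

primary 1, secondary 2, 4, 6, 8, 9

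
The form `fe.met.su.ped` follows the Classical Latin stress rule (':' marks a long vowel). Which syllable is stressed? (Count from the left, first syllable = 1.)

Classical Latin: stress the penult if heavy (long vowel or closed), else the antepenult.
Weights: 2 met H, 3 su L, 4 ped H.
The penult (syllable 3, su) is light, so stress falls on the antepenult (syllable 2, met).
Stress on syllable 2: fe.ˈmet.su.ped.

2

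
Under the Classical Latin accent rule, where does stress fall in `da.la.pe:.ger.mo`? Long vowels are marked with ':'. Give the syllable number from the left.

Classical Latin: stress the penult if heavy (long vowel or closed), else the antepenult.
Weights: 3 pe: H, 4 ger H, 5 mo L.
The penult (syllable 4, ger) is heavy, so it takes stress.
Stress on syllable 4: da.la.pe:.ˈger.mo.

4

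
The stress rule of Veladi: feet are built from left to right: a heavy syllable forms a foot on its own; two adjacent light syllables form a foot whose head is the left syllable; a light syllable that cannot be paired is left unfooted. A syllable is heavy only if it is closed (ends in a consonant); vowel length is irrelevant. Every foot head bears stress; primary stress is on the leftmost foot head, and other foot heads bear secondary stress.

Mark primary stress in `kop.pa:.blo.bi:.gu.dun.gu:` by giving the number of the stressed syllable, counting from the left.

1

Weights: 1 kop H, 2 pa: L, 3 blo L, 4 bi: L, 5 gu L, 6 dun H, 7 gu: L.
Parse left to right (heavy = foot alone; LL = one foot; stranded L unfooted): (ˈkop) (ˈpa:.blo) (ˈbi:.gu) (ˈdun) gu:.
Foot heads: 1, 2, 4, 6.
Primary stress on the leftmost head = syllable 1.
Primary stress: syllable 1 → ˈkop.pa:.blo.bi:.gu.dun.gu:.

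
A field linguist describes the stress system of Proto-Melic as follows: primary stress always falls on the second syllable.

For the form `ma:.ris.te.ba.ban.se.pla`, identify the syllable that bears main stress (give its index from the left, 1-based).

The word has 7 syllables; the second syllable is syllable 2 (ris).
Primary stress: syllable 2 → ma:.ˈris.te.ba.ban.se.pla.

2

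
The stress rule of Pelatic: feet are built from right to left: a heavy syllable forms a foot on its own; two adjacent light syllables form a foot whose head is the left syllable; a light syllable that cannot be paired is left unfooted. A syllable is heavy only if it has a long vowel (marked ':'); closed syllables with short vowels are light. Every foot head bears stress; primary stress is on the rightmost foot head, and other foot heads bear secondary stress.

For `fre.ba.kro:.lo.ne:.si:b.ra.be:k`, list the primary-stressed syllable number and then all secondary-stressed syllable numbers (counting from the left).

Weights: 1 fre L, 2 ba L, 3 kro: H, 4 lo L, 5 ne: H, 6 si:b H, 7 ra L, 8 be:k H.
Parse right to left (heavy = foot alone; LL = one foot; stranded L unfooted): (ˈfre.ba) (ˈkro:) lo (ˈne:) (ˈsi:b) ra (ˈbe:k).
Foot heads: 1, 3, 5, 6, 8.
Primary stress on the rightmost head = syllable 8.
Secondary stress on 1, 3, 5, 6: ˌfre.ba.ˌkro:.lo.ˌne:.ˌsi:b.ra.ˈbe:k.

primary 8, secondary 1, 3, 5, 6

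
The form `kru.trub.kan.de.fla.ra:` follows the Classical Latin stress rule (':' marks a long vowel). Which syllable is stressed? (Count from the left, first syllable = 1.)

Classical Latin: stress the penult if heavy (long vowel or closed), else the antepenult.
Weights: 4 de L, 5 fla L, 6 ra: H.
The penult (syllable 5, fla) is light, so stress falls on the antepenult (syllable 4, de).
Stress on syllable 4: kru.trub.kan.ˈde.fla.ra:.

4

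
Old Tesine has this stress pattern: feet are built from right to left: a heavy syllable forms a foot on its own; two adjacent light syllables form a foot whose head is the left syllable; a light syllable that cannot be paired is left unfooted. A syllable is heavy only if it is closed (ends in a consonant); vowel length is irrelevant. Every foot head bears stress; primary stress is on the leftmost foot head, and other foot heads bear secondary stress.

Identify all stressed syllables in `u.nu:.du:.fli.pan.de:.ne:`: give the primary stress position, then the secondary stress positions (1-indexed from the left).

Weights: 1 u L, 2 nu: L, 3 du: L, 4 fli L, 5 pan H, 6 de: L, 7 ne: L.
Parse right to left (heavy = foot alone; LL = one foot; stranded L unfooted): (ˈu.nu:) (ˈdu:.fli) (ˈpan) (ˈde:.ne:).
Foot heads: 1, 3, 5, 6.
Primary stress on the leftmost head = syllable 1.
Secondary stress on 3, 5, 6: ˈu.nu:.ˌdu:.fli.ˌpan.ˌde:.ne:.

primary 1, secondary 3, 5, 6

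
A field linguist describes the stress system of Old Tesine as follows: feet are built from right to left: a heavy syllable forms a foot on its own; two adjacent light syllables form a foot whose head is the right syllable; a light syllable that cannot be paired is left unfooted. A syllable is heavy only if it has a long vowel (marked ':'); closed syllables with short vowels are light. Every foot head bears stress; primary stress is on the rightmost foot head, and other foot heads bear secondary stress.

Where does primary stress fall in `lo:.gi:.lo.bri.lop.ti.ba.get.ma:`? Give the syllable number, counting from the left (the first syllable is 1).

9

Weights: 1 lo: H, 2 gi: H, 3 lo L, 4 bri L, 5 lop L, 6 ti L, 7 ba L, 8 get L, 9 ma: H.
Parse right to left (heavy = foot alone; LL = one foot; stranded L unfooted): (ˈlo:) (ˈgi:) (lo.ˈbri) (lop.ˈti) (ba.ˈget) (ˈma:).
Foot heads: 1, 2, 4, 6, 8, 9.
Primary stress on the rightmost head = syllable 9.
Primary stress: syllable 9 → lo:.gi:.lo.bri.lop.ti.ba.get.ˈma:.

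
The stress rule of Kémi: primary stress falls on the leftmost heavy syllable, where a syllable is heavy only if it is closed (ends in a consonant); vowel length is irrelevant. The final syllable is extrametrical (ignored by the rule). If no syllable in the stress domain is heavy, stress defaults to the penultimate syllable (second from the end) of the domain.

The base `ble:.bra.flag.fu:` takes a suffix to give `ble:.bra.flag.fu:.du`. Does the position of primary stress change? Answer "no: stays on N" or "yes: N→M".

no: stays on 3

Base `ble:.bra.flag.fu:` (4 syllables):
  The final syllable (4, fu:) is extrametrical; the stress domain is syllables 1–3.
  Weights: 1 ble: L, 2 bra L, 3 flag H.
  Heavy syllables in the domain: 3. The leftmost is syllable 3 (flag).
  → primary stress on syllable 3.
Suffixed `ble:.bra.flag.fu:.du` (5 syllables):
  The final syllable (5, du) is extrametrical; the stress domain is syllables 1–4.
  Weights: 1 ble: L, 2 bra L, 3 flag H, 4 fu: L.
  Heavy syllables in the domain: 3. The leftmost is syllable 3 (flag).
  → primary stress on syllable 3.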